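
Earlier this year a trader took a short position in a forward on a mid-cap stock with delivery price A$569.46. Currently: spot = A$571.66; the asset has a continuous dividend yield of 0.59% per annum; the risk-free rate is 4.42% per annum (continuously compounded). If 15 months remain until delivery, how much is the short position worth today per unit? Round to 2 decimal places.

Current fair forward for the remaining 15 months: F = S·e^((r − q)·T), (r − q) = 0.0442 − 0.0059 = 0.0383
F = 571.66 · e^(0.0383 × 15/12) = 571.66 × 1.049040 = 599.6942
Value of long forward = (F − K)·e^(−rT) = (599.6942 − 569.46) · e^(−0.0442·15/12)
= 30.2342 × 0.946249 = 28.61
Short position value = −(long value) = -A$28.61

-A$28.61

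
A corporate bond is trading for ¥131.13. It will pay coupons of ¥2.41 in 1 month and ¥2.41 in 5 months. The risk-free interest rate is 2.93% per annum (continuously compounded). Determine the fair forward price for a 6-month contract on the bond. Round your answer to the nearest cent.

PV(coupons) I = 2.41·e^(−0.0293·1/12) + 2.41·e^(−0.0293·5/12)
I = 2.4041 + 2.3808 = 4.7849
F = (S − I)·e^(rT) = (131.13 − 4.7849) · e^(0.0293·6/12)
= 126.3451 · e^0.014650 = 126.3451 × 1.014758 = ¥128.21

¥128.21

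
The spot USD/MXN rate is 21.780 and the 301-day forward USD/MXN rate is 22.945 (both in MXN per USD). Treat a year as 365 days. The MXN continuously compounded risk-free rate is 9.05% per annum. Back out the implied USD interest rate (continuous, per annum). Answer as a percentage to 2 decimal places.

2.73%

F = S·e^((r_MXN − r_USD)T) ⇒ r_USD = r_MXN − ln(F/S)/T
ln(22.945/21.780) = 0.052108; /(301/365) = 0.063187
r_USD = 0.0905 − 0.063187 = 0.027313
r_USD = 2.73%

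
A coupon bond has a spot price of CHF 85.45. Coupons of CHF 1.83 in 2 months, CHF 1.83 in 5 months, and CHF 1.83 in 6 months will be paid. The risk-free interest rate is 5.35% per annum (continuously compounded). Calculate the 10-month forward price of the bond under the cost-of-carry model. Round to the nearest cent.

PV(coupons) I = 1.83·e^(−0.0535·2/12) + 1.83·e^(−0.0535·5/12) + 1.83·e^(−0.0535·6/12)
I = 1.8138 + 1.7897 + 1.7817 = 5.3852
F = (S − I)·e^(rT) = (85.45 − 5.3852) · e^(0.0535·10/12)
= 80.0648 · e^0.044583 = 80.0648 × 1.045592 = CHF 83.72

CHF 83.72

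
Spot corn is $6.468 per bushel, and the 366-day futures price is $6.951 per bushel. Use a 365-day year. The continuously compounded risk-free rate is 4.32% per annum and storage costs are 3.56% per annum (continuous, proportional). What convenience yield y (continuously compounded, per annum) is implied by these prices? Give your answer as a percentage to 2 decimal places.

0.70%

F = S·e^((r+u−y)T) ⇒ (r+u−y) = ln(F/S)/T
ln(6.951/6.468) = 0.072019; /T ⇒ 0.071822
y = r + u − ln(F/S)/T = 0.0432 + 0.0356 − 0.071822 = 0.006978
y = 0.70%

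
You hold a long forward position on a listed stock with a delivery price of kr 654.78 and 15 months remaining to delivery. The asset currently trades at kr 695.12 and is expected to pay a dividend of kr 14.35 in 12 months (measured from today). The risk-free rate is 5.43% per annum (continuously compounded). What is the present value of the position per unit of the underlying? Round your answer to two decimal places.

kr 69.72

PV(remaining dividends) I = 14.35·e^(−0.0543·12/12) = 13.5916
Current forward F = (S − I)·e^(rT) = (695.12 − 13.5916)·e^(0.0543·15/12) = 681.5284 × 1.070232 = 729.3935
Value (long) = (F − K)·e^(−rT) = (729.3935 − 654.78) × 0.934377 = 69.7171
Value = kr 69.72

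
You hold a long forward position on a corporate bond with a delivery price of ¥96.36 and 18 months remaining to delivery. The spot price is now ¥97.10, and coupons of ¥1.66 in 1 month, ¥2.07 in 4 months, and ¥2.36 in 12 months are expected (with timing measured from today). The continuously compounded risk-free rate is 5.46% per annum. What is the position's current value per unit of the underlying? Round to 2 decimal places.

¥2.40

PV(remaining coupons) I = 1.66·e^(−0.0546·1/12) + 2.07·e^(−0.0546·4/12) + 2.36·e^(−0.0546·12/12) = 5.9197
Current forward F = (S − I)·e^(rT) = (97.10 − 5.9197)·e^(0.0546·18/12) = 91.1803 × 1.085347 = 98.9623
Value (long) = (F − K)·e^(−rT) = (98.9623 − 96.36) × 0.921364 = 2.3977
Value = ¥2.40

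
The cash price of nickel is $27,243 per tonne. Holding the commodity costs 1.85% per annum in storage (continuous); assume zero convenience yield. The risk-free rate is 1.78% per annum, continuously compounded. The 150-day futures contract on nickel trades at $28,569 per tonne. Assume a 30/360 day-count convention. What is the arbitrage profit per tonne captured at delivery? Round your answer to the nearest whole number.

$911 per tonne

Fair futures: F* = S·e^(carry·T), with carry = (r + u) = 0.0178 + 0.0185 = 0.0363
F* = 27243 · e^(0.0363 × 150/360) = 27243 · e^0.015125 = 27243 × 1.015240 = $27658.1833
Market $28569 > fair $27658.1833: forward overpriced → cash-and-carry (buy spot, short the forward).
At maturity, profit = |F_mkt − F*| = |28569 − 27658.1833| = $911 per tonne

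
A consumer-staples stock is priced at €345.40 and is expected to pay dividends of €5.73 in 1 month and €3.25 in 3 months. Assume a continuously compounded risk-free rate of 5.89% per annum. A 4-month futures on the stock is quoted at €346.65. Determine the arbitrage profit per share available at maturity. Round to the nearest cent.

PV(dividends) I = 5.73·e^(−0.0589·1/12) + 3.25·e^(−0.0589·3/12) = 8.9044
Fair futures F* = (S − I)·e^(rT) = (345.40 − 8.9044)·e^0.019633 = 336.4956 × 1.019827 = 343.1673
Market €346.65 > fair 343.1673: forward overpriced → cash-and-carry (borrow at r, buy the stock and collect the dividends, short the forward).
Profit at T = |F_mkt − F*| = |346.65 − 343.1673| = €3.48 per share

€3.48 per share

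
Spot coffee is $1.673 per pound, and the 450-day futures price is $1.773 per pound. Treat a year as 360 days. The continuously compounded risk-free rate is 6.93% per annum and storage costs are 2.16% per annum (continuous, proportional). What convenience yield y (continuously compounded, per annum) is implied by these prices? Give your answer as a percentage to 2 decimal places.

4.45%

F = S·e^((r+u−y)T) ⇒ (r+u−y) = ln(F/S)/T
ln(1.773/1.673) = 0.058055; /T ⇒ 0.046444
y = r + u − ln(F/S)/T = 0.0693 + 0.0216 − 0.046444 = 0.044456
y = 4.45%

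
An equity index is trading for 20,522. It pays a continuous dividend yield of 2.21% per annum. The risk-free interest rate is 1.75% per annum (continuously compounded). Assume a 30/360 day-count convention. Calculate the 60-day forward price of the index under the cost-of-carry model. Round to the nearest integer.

20,506

F = S·e^((r − q)T) = 20522 · e^((0.0175 − 0.0221) × 60/360)
= 20522 · e^-0.000767 = 20522 × 0.999233
F = 20,506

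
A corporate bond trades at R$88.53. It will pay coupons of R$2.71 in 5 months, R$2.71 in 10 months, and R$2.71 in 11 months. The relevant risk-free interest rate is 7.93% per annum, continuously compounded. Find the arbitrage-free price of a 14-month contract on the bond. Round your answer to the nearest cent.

PV(coupons) I = 2.71·e^(−0.0793·5/12) + 2.71·e^(−0.0793·10/12) + 2.71·e^(−0.0793·11/12)
I = 2.6219 + 2.5367 + 2.5200 = 7.6786
F = (S − I)·e^(rT) = (88.53 − 7.6786) · e^(0.0793·14/12)
= 80.8514 · e^0.092517 = 80.8514 × 1.096932 = R$88.69

R$88.69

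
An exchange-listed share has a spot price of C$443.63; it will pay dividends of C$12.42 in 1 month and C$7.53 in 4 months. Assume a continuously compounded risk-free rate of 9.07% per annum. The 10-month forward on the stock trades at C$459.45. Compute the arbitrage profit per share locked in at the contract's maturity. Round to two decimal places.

PV(dividends) I = 12.42·e^(−0.0907·1/12) + 7.53·e^(−0.0907·4/12) = 19.6322
Fair forward F* = (S − I)·e^(rT) = (443.63 − 19.6322)·e^0.075583 = 423.9978 × 1.078513 = 457.2871
Market C$459.45 > fair 457.2871: forward overpriced → cash-and-carry (borrow at r, buy the stock and collect the dividends, short the forward).
Profit at T = |F_mkt − F*| = |459.45 − 457.2871| = C$2.16 per share

C$2.16 per share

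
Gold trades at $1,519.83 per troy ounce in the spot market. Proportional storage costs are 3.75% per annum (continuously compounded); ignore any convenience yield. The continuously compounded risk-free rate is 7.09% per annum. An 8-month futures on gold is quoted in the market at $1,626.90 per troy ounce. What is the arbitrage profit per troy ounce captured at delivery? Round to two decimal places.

$6.83 per troy ounce

Fair futures: F* = S·e^(carry·T), with carry = (r + u) = 0.0709 + 0.0375 = 0.1084
F* = 1519.83 · e^(0.1084 × 8/12) = 1519.83 · e^0.07226667 = 1519.83 × 1.07494196 = $1633.7290
Market $1626.90 < fair $1633.7290: forward underpriced → reverse cash-and-carry (short spot, go long the forward).
At maturity, profit = |F_mkt − F*| = |1626.90 − 1633.7290| = $6.83 per troy ounce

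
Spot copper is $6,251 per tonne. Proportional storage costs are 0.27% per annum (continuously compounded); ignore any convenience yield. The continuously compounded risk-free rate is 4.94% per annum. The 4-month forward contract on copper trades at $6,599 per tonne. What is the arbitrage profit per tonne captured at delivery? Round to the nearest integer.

Fair forward: F* = S·e^(carry·T), with carry = (r + u) = 0.0494 + 0.0027 = 0.0521
F* = 6251 · e^(0.0521 × 4/12) = 6251 · e^0.017367 = 6251 × 1.017519 = $6360.5113
Market $6599 > fair $6360.5113: forward overpriced → cash-and-carry (buy spot, short the forward).
At maturity, profit = |F_mkt − F*| = |6599 − 6360.5113| = $238 per tonne

$238 per tonne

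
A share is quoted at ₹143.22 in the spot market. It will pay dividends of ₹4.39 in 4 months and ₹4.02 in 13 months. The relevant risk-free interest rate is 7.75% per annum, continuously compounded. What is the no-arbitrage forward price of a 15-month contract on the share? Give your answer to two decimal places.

PV(dividends) I = 4.39·e^(−0.0775·4/12) + 4.02·e^(−0.0775·13/12)
I = 4.2780 + 3.6963 = 7.9743
F = (S − I)·e^(rT) = (143.22 − 7.9743) · e^(0.0775·15/12)
= 135.2457 · e^0.096875 = 135.2457 × 1.101723 = ₹149.00

₹149.00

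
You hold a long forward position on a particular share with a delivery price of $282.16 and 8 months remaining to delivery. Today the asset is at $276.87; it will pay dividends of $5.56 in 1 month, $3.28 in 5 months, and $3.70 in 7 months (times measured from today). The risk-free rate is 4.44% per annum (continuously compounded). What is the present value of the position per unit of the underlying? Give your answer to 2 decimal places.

-$9.43

PV(remaining dividends) I = 5.56·e^(−0.0444·1/12) + 3.28·e^(−0.0444·5/12) + 3.70·e^(−0.0444·7/12) = 12.3647
Current forward F = (S − I)·e^(rT) = (276.87 − 12.3647)·e^(0.0444·8/12) = 264.5053 × 1.030042 = 272.4516
Value (long) = (F − K)·e^(−rT) = (272.4516 − 282.16) × 0.970834 = -9.4252
Value = -$9.43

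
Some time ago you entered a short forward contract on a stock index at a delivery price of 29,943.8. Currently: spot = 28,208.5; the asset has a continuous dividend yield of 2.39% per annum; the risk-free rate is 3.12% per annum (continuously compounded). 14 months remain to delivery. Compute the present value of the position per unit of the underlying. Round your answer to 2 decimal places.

Current fair forward for the remaining 14 months: F = S·e^((r − q)·T), (r − q) = 0.0312 − 0.0239 = 0.0073
F = 28208.5 · e^(0.0073 × 14/12) = 28208.5 × 1.00855304 = 28449.7684
Value of long forward = (F − K)·e^(−rT) = (28449.7684 − 29943.8) · e^(−0.0312·14/12)
= -1494.0316 × 0.96425451 = -1440.63
Short position value = −(long value) = 1440.63

1440.63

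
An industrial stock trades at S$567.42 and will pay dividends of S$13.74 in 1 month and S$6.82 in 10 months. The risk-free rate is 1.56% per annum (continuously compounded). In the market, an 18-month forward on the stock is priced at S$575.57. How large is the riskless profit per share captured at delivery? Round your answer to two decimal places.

PV(dividends) I = 13.74·e^(−0.0156·1/12) + 6.82·e^(−0.0156·10/12) = 20.4541
Fair forward F* = (S − I)·e^(rT) = (567.42 − 20.4541)·e^0.023400 = 546.9659 × 1.023676 = 559.9159
Market S$575.57 > fair 559.9159: forward overpriced → cash-and-carry (borrow at r, buy the stock and collect the dividends, short the forward).
Profit at T = |F_mkt − F*| = |575.57 − 559.9159| = S$15.65 per share

S$15.65 per share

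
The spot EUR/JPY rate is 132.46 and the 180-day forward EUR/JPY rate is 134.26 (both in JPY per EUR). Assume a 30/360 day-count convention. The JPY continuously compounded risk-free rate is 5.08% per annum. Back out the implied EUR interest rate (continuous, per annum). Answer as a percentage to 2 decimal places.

F = S·e^((r_JPY − r_EUR)T) ⇒ r_EUR = r_JPY − ln(F/S)/T
ln(134.26/132.46) = 0.013498; /(180/360) = 0.026996
r_EUR = 0.0508 − 0.026996 = 0.023804
r_EUR = 2.38%

2.38%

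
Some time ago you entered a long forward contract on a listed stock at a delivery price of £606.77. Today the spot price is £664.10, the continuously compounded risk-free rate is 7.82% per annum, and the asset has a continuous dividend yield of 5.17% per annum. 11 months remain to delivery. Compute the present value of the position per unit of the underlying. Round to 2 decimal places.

£68.56

Current fair forward for the remaining 11 months: F = S·e^((r − q)·T), (r − q) = 0.0782 − 0.0517 = 0.0265
F = 664.10 · e^(0.0265 × 11/12) = 664.10 × 1.024589 = 680.4296
Value of long forward = (F − K)·e^(−rT) = (680.4296 − 606.77) · e^(−0.0782·11/12)
= 73.6596 × 0.930826 = 68.56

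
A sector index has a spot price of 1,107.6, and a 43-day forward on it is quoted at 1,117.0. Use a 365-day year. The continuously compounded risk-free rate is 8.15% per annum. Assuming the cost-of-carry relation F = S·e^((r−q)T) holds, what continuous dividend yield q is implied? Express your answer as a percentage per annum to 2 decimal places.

From F = S·e^((r−q)T): (r − q) = ln(F/S)/T
ln(1117.0/1107.6) = ln(1.008487) = 0.008451
(r − q) = 0.008451 / (43/365) = 0.071735
q = r − ln(F/S)/T = 0.0815 − 0.071735 = 0.009765
q = 0.98%

0.98%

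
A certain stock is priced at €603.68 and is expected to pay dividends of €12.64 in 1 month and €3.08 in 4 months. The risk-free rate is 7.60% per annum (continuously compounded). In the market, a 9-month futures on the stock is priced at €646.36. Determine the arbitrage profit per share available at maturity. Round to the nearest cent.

PV(dividends) I = 12.64·e^(−0.0760·1/12) + 3.08·e^(−0.0760·4/12) = 15.5632
Fair futures F* = (S − I)·e^(rT) = (603.68 − 15.5632)·e^0.057000 = 588.1168 × 1.058656 = 622.6134
Market €646.36 > fair 622.6134: forward overpriced → cash-and-carry (borrow at r, buy the stock and collect the dividends, short the forward).
Profit at T = |F_mkt − F*| = |646.36 − 622.6134| = €23.75 per share

€23.75 per share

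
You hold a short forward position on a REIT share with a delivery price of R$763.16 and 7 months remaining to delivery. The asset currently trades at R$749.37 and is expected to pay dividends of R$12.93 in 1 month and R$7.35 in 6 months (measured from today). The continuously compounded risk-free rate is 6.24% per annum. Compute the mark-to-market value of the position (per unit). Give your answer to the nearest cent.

R$6.50

PV(remaining dividends) I = 12.93·e^(−0.0624·1/12) + 7.35·e^(−0.0624·6/12) = 19.9872
Current forward F = (S − I)·e^(rT) = (749.37 − 19.9872)·e^(0.0624·7/12) = 729.3828 × 1.037071 = 756.4217
Value (long) = (F − K)·e^(−rT) = (756.4217 − 763.16) × 0.964255 = -6.4974
Short position value = −(long value) = R$6.50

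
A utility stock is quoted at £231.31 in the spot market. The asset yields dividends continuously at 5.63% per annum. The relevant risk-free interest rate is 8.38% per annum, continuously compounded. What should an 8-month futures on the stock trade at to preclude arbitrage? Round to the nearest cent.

£235.59

F = S·e^((r − q)T) = 231.31 · e^((0.0838 − 0.0563) × 8/12)
= 231.31 · e^0.018333 = 231.31 × 1.018502
F = £235.59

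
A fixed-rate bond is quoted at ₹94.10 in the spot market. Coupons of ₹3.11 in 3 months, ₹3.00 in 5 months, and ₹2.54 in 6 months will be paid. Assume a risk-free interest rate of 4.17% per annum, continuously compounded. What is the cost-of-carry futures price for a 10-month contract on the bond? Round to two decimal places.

PV(coupons) I = 3.11·e^(−0.0417·3/12) + 3.00·e^(−0.0417·5/12) + 2.54·e^(−0.0417·6/12)
I = 3.0777 + 2.9483 + 2.4876 = 8.5136
F = (S − I)·e^(rT) = (94.10 − 8.5136) · e^(0.0417·10/12)
= 85.5864 · e^0.034750 = 85.5864 × 1.035361 = ₹88.61

₹88.61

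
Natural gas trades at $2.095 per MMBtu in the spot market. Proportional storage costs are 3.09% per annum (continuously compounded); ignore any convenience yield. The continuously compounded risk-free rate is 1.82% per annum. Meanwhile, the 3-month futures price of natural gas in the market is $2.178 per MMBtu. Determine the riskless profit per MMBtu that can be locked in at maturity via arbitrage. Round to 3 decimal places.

$0.057 per MMBtu

Fair futures: F* = S·e^(carry·T), with carry = (r + u) = 0.0182 + 0.0309 = 0.0491
F* = 2.095 · e^(0.0491 × 3/12) = 2.095 · e^0.012275 = 2.095 × 1.012351 = $2.1209
Market $2.178 > fair $2.1209: forward overpriced → cash-and-carry (buy spot, short the forward).
At maturity, profit = |F_mkt − F*| = |2.178 − 2.1209| = $0.057 per MMBtu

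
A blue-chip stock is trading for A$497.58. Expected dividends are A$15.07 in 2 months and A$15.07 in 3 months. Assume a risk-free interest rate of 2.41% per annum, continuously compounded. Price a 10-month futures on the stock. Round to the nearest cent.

A$477.08

PV(dividends) I = 15.07·e^(−0.0241·2/12) + 15.07·e^(−0.0241·3/12)
I = 15.0096 + 14.9795 = 29.9891
F = (S − I)·e^(rT) = (497.58 − 29.9891) · e^(0.0241·10/12)
= 467.5909 · e^0.020083 = 467.5909 × 1.020286 = A$477.08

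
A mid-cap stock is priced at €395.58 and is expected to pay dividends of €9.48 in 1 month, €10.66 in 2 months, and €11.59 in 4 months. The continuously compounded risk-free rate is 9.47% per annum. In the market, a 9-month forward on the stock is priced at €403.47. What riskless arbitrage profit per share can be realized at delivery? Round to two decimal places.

PV(dividends) I = 9.48·e^(−0.0947·1/12) + 10.66·e^(−0.0947·2/12) + 11.59·e^(−0.0947·4/12) = 31.1284
Fair forward F* = (S − I)·e^(rT) = (395.58 − 31.1284)·e^0.071025 = 364.4516 × 1.073608 = 391.2782
Market €403.47 > fair 391.2782: forward overpriced → cash-and-carry (borrow at r, buy the stock and collect the dividends, short the forward).
Profit at T = |F_mkt − F*| = |403.47 − 391.2782| = €12.19 per share

€12.19 per share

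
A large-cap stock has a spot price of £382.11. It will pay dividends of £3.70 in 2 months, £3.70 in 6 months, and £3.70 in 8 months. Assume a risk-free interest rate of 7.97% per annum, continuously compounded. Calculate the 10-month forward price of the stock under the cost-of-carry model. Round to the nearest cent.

PV(dividends) I = 3.70·e^(−0.0797·2/12) + 3.70·e^(−0.0797·6/12) + 3.70·e^(−0.0797·8/12)
I = 3.6512 + 3.5555 + 3.5085 = 10.7152
F = (S − I)·e^(rT) = (382.11 − 10.7152) · e^(0.0797·10/12)
= 371.3948 · e^0.066417 = 371.3948 × 1.068672 = £396.90

£396.90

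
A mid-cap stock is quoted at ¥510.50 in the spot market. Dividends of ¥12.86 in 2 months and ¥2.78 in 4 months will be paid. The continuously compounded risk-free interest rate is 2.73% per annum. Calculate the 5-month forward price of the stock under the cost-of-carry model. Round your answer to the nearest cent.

¥500.61

PV(dividends) I = 12.86·e^(−0.0273·2/12) + 2.78·e^(−0.0273·4/12)
I = 12.8016 + 2.7548 = 15.5564
F = (S − I)·e^(rT) = (510.50 − 15.5564) · e^(0.0273·5/12)
= 494.9436 · e^0.011375 = 494.9436 × 1.011440 = ¥500.61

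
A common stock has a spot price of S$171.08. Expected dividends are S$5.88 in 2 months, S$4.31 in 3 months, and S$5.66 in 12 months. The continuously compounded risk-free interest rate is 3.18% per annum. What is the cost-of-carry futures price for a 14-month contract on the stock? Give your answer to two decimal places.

PV(dividends) I = 5.88·e^(−0.0318·2/12) + 4.31·e^(−0.0318·3/12) + 5.66·e^(−0.0318·12/12)
I = 5.8489 + 4.2759 + 5.4828 = 15.6076
F = (S − I)·e^(rT) = (171.08 − 15.6076) · e^(0.0318·14/12)
= 155.4724 · e^0.037100 = 155.4724 × 1.037797 = S$161.35

S$161.35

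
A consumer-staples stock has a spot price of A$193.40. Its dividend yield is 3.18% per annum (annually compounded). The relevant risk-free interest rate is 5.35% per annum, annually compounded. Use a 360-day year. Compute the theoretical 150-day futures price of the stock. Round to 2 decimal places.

A$195.08

F = S · (1+r)^T / (1+q)^T
= 193.40 × 1.021953 / 1.013129 = 193.40 × 1.008710
F = A$195.08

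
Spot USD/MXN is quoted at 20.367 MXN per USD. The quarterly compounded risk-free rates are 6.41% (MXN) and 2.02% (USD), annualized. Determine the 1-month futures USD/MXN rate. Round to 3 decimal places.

By covered interest parity, F = S · (1+r_MXN/4)^(4T) / (1+r_USD/4)^(4T)
= 20.367 × 1.005313 / 1.001681 = 20.367 × 1.003626
F = 20.441 MXN per USD

20.441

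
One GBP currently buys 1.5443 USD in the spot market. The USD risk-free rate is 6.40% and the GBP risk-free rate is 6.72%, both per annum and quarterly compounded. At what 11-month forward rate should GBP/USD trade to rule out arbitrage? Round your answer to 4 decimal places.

1.5398

By covered interest parity, F = S · (1+r_USD/4)^(4T) / (1+r_GBP/4)^(4T)
= 1.5443 × 1.059929 / 1.062993 = 1.5443 × 0.997118
F = 1.5398 USD per GBP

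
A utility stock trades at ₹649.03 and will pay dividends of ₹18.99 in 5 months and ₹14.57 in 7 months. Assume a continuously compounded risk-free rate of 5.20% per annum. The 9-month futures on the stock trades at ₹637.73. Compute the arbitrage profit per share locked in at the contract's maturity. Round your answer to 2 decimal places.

₹3.09 per share

PV(dividends) I = 18.99·e^(−0.0520·5/12) + 14.57·e^(−0.0520·7/12) = 32.7177
Fair futures F* = (S − I)·e^(rT) = (649.03 − 32.7177)·e^0.039000 = 616.3123 × 1.039770 = 640.8230
Market ₹637.73 < fair 640.8230: forward underpriced → reverse cash-and-carry (short the stock, invest proceeds at r, pay the dividends, go long the forward).
Profit at T = |F_mkt − F*| = |637.73 − 640.8230| = ₹3.09 per share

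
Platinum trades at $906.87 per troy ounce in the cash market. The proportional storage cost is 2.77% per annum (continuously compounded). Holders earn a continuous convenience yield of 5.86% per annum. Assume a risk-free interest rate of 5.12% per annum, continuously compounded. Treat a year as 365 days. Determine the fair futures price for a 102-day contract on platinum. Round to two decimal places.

Net carry = r + u − y = 0.0512 + 0.0277 − 0.0586 = 0.0203
F = S·e^((r+u−y)T) = 906.87 · e^(0.0203 × 102/365) = 906.87 · e^0.005673
= 906.87 × 1.005689 = $912.03 per troy ounce

$912.03 per troy ounce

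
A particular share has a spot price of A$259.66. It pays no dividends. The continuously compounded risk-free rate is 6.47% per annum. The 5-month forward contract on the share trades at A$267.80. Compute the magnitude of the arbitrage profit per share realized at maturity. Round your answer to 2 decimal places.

A$1.04 per share

Fair forward: F* = S·e^(carry·T), with carry = r = 0.0647
F* = 259.66 · e^(0.0647 × 5/12) = 259.66 · e^0.026958 = 259.66 × 1.027325 = A$266.7552
Market A$267.80 > fair A$266.7552: forward overpriced → cash-and-carry (buy spot, short the forward).
At maturity, profit = |F_mkt − F*| = |267.80 − 266.7552| = A$1.04 per share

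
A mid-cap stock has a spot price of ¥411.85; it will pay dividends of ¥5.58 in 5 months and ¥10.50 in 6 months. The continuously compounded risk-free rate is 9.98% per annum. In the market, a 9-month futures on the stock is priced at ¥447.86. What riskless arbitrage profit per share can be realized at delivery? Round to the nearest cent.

PV(dividends) I = 5.58·e^(−0.0998·5/12) + 10.50·e^(−0.0998·6/12) = 15.3416
Fair futures F* = (S − I)·e^(rT) = (411.85 − 15.3416)·e^0.074850 = 396.5084 × 1.077722 = 427.3258
Market ¥447.86 > fair 427.3258: forward overpriced → cash-and-carry (borrow at r, buy the stock and collect the dividends, short the forward).
Profit at T = |F_mkt − F*| = |447.86 − 427.3258| = ¥20.53 per share

¥20.53 per share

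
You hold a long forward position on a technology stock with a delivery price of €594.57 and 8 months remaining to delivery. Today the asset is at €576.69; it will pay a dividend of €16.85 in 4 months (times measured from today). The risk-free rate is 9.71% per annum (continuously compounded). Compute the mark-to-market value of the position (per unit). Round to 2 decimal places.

PV(remaining dividends) I = 16.85·e^(−0.0971·4/12) = 16.3134
Current forward F = (S − I)·e^(rT) = (576.69 − 16.3134)·e^(0.0971·8/12) = 560.3766 × 1.066874 = 597.8512
Value (long) = (F − K)·e^(−rT) = (597.8512 − 594.57) × 0.937317 = 3.0755
Value = €3.08

€3.08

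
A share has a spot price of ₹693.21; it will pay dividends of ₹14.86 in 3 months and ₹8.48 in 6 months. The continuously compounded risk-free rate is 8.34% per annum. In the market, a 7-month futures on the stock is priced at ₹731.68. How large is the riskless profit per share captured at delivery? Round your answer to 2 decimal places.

₹27.73 per share

PV(dividends) I = 14.86·e^(−0.0834·3/12) + 8.48·e^(−0.0834·6/12) = 22.6870
Fair futures F* = (S − I)·e^(rT) = (693.21 − 22.6870)·e^0.048650 = 670.5230 × 1.049853 = 703.9506
Market ₹731.68 > fair 703.9506: forward overpriced → cash-and-carry (borrow at r, buy the stock and collect the dividends, short the forward).
Profit at T = |F_mkt − F*| = |731.68 − 703.9506| = ₹27.73 per share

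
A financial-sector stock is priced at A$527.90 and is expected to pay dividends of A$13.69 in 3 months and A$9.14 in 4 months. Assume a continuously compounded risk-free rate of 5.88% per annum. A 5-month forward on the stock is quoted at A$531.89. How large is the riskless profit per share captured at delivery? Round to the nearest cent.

PV(dividends) I = 13.69·e^(−0.0588·3/12) + 9.14·e^(−0.0588·4/12) = 22.4528
Fair forward F* = (S − I)·e^(rT) = (527.90 − 22.4528)·e^0.024500 = 505.4472 × 1.024803 = 517.9838
Market A$531.89 > fair 517.9838: forward overpriced → cash-and-carry (borrow at r, buy the stock and collect the dividends, short the forward).
Profit at T = |F_mkt − F*| = |531.89 − 517.9838| = A$13.91 per share

A$13.91 per share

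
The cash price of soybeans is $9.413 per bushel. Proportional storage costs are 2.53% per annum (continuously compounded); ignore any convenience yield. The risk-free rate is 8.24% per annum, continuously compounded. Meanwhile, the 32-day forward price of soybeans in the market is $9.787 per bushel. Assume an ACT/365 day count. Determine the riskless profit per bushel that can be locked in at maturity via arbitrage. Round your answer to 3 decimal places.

$0.285 per bushel

Fair forward: F* = S·e^(carry·T), with carry = (r + u) = 0.0824 + 0.0253 = 0.1077
F* = 9.413 · e^(0.1077 × 32/365) = 9.413 · e^0.009442 = 9.413 × 1.009487 = $9.5023
Market $9.787 > fair $9.5023: forward overpriced → cash-and-carry (buy spot, short the forward).
At maturity, profit = |F_mkt − F*| = |9.787 − 9.5023| = $0.285 per bushel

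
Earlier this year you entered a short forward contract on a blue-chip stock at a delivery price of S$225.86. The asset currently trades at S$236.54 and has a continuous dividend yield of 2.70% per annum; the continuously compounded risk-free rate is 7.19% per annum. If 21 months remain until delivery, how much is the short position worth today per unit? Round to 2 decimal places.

-S$26.47

Current fair forward for the remaining 21 months: F = S·e^((r − q)·T), (r − q) = 0.0719 − 0.0270 = 0.0449
F = 236.54 · e^(0.0449 × 21/12) = 236.54 × 1.081744 = 255.8757
Value of long forward = (F − K)·e^(−rT) = (255.8757 − 225.86) · e^(−0.0719·21/12)
= 30.0157 × 0.881769 = 26.47
Short position value = −(long value) = -S$26.47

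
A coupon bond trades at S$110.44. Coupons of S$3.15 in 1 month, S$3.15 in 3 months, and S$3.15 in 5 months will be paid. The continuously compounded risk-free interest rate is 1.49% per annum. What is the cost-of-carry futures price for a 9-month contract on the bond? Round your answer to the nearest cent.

PV(coupons) I = 3.15·e^(−0.0149·1/12) + 3.15·e^(−0.0149·3/12) + 3.15·e^(−0.0149·5/12)
I = 3.1461 + 3.1383 + 3.1305 = 9.4149
F = (S − I)·e^(rT) = (110.44 − 9.4149) · e^(0.0149·9/12)
= 101.0251 · e^0.011175 = 101.0251 × 1.011238 = S$102.16

S$102.16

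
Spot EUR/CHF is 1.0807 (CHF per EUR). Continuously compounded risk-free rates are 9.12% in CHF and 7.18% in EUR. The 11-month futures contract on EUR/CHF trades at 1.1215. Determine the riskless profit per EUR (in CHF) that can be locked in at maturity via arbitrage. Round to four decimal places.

0.0214 per EUR (in CHF)

Fair futures: F* = S·e^(carry·T), with carry = (r_CHF − r_EUR) = 0.0912 − 0.0718 = 0.0194
F* = 1.0807 · e^(0.0194 × 11/12) = 1.0807 · e^0.017783 = 1.0807 × 1.017942 = 1.1001
Market 1.1215 > fair 1.1001: forward overpriced → cash-and-carry (buy spot, short the forward).
At maturity, profit = |F_mkt − F*| = |1.1215 − 1.1001| = 0.0214 per EUR (in CHF)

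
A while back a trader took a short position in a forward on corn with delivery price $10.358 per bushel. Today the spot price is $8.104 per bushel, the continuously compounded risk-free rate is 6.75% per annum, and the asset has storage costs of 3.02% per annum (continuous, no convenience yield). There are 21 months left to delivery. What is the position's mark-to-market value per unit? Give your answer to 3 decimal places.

Current fair forward for the remaining 21 months: F = S·e^((r + u)·T), (r + u) = 0.0675 + 0.0302 = 0.0977
F = 8.104 · e^(0.0977 × 21/12) = 8.104 × 1.186461 = 9.6151
Value of long forward = (F − K)·e^(−rT) = (9.6151 − 10.358) · e^(−0.0675·21/12)
= -0.7429 × 0.888585 = -0.660
Short position value = −(long value) = $0.660

$0.660 per bushel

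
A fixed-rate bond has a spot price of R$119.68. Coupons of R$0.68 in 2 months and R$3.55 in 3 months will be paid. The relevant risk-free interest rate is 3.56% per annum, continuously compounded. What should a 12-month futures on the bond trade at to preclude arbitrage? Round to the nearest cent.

R$119.67

PV(coupons) I = 0.68·e^(−0.0356·2/12) + 3.55·e^(−0.0356·3/12)
I = 0.6760 + 3.5185 = 4.1945
F = (S − I)·e^(rT) = (119.68 − 4.1945) · e^(0.0356·12/12)
= 115.4855 · e^0.035600 = 115.4855 × 1.036241 = R$119.67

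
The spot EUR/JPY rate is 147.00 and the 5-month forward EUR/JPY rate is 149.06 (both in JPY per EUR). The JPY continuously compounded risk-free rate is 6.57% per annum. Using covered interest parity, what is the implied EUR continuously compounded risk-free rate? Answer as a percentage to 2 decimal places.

F = S·e^((r_JPY − r_EUR)T) ⇒ r_EUR = r_JPY − ln(F/S)/T
ln(149.06/147.00) = 0.013916; /(5/12) = 0.033398
r_EUR = 0.0657 − 0.033398 = 0.032302
r_EUR = 3.23%

3.23%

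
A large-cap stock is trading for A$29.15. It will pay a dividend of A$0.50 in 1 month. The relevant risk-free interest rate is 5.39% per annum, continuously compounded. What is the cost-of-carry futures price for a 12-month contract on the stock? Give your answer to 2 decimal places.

A$30.24

PV(dividends) I = 0.50·e^(−0.0539·1/12)
I = 0.4978
F = (S − I)·e^(rT) = (29.15 − 0.4978) · e^(0.0539·12/12)
= 28.6522 · e^0.053900 = 28.6522 × 1.055379 = A$30.24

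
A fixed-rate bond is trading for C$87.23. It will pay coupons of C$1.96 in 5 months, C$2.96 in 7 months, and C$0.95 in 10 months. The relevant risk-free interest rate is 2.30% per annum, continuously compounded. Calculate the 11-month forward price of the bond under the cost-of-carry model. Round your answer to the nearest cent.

PV(coupons) I = 1.96·e^(−0.0230·5/12) + 2.96·e^(−0.0230·7/12) + 0.95·e^(−0.0230·10/12)
I = 1.9413 + 2.9206 + 0.9320 = 5.7939
F = (S − I)·e^(rT) = (87.23 − 5.7939) · e^(0.0230·11/12)
= 81.4361 · e^0.021083 = 81.4361 × 1.021307 = C$83.17

C$83.17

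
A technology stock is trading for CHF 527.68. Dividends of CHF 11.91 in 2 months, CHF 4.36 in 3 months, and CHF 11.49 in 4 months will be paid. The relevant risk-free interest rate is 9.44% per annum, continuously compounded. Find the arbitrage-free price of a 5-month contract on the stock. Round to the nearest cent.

PV(dividends) I = 11.91·e^(−0.0944·2/12) + 4.36·e^(−0.0944·3/12) + 11.49·e^(−0.0944·4/12)
I = 11.7241 + 4.2583 + 11.1341 = 27.1165
F = (S − I)·e^(rT) = (527.68 − 27.1165) · e^(0.0944·5/12)
= 500.5635 · e^0.039333 = 500.5635 × 1.040117 = CHF 520.64

CHF 520.64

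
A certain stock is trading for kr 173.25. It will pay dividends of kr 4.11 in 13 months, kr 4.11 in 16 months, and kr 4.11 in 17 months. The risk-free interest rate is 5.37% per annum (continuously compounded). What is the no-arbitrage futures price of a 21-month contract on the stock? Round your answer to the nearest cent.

PV(dividends) I = 4.11·e^(−0.0537·13/12) + 4.11·e^(−0.0537·16/12) + 4.11·e^(−0.0537·17/12)
I = 3.8777 + 3.8260 + 3.8089 = 11.5126
F = (S − I)·e^(rT) = (173.25 − 11.5126) · e^(0.0537·21/12)
= 161.7374 · e^0.093975 = 161.7374 × 1.098532 = kr 177.67

kr 177.67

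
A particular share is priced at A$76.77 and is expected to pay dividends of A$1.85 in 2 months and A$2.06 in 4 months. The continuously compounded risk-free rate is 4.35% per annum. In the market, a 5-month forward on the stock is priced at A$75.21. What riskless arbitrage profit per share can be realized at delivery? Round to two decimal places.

A$0.97 per share

PV(dividends) I = 1.85·e^(−0.0435·2/12) + 2.06·e^(−0.0435·4/12) = 3.8670
Fair forward F* = (S − I)·e^(rT) = (76.77 − 3.8670)·e^0.018125 = 72.9030 × 1.018290 = 74.2364
Market A$75.21 > fair 74.2364: forward overpriced → cash-and-carry (borrow at r, buy the stock and collect the dividends, short the forward).
Profit at T = |F_mkt − F*| = |75.21 − 74.2364| = A$0.97 per share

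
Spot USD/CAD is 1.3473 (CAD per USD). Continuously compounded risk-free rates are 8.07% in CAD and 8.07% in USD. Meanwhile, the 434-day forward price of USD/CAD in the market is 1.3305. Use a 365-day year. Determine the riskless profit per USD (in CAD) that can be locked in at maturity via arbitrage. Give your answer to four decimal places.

0.0168 per USD (in CAD)

Fair forward: F* = S·e^(carry·T), with carry = (r_CAD − r_USD) = 0.0807 − 0.0807 = 0.0000
F* = 1.3473 · e^(0.0000 × 434/365) = 1.3473 · e^0.000000 = 1.3473 × 1.000000 = 1.3473
Market 1.3305 < fair 1.3473: forward underpriced → reverse cash-and-carry (short spot, go long the forward).
At maturity, profit = |F_mkt − F*| = |1.3305 − 1.3473| = 0.0168 per USD (in CAD)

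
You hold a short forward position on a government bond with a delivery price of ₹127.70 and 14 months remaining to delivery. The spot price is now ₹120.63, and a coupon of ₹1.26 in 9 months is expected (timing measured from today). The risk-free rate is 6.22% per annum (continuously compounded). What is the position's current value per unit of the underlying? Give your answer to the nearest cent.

PV(remaining coupons) I = 1.26·e^(−0.0622·9/12) = 1.2026
Current forward F = (S − I)·e^(rT) = (120.63 − 1.2026)·e^(0.0622·14/12) = 119.4274 × 1.075264 = 128.4160
Value (long) = (F − K)·e^(−rT) = (128.4160 − 127.70) × 0.930004 = 0.6659
Short position value = −(long value) = -₹0.67

-₹0.67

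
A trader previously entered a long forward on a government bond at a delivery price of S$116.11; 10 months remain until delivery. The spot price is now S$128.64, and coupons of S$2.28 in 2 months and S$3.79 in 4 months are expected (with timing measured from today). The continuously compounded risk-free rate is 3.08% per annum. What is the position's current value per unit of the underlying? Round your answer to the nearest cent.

PV(remaining coupons) I = 2.28·e^(−0.0308·2/12) + 3.79·e^(−0.0308·4/12) = 6.0196
Current forward F = (S − I)·e^(rT) = (128.64 − 6.0196)·e^(0.0308·10/12) = 122.6204 × 1.025999 = 125.8084
Value (long) = (F − K)·e^(−rT) = (125.8084 − 116.11) × 0.974660 = 9.4526
Value = S$9.45

S$9.45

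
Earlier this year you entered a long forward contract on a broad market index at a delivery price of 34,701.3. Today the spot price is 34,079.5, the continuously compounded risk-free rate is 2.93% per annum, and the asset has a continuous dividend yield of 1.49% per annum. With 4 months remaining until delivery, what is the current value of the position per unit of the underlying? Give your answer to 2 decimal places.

Current fair forward for the remaining 4 months: F = S·e^((r − q)·T), (r − q) = 0.0293 − 0.0149 = 0.0144
F = 34079.5 · e^(0.0144 × 4/12) = 34079.5 × 1.00481154 = 34243.4749
Value of long forward = (F − K)·e^(−rT) = (34243.4749 − 34701.3) · e^(−0.0293·4/12)
= -457.8251 × 0.99028087 = -453.38

-453.38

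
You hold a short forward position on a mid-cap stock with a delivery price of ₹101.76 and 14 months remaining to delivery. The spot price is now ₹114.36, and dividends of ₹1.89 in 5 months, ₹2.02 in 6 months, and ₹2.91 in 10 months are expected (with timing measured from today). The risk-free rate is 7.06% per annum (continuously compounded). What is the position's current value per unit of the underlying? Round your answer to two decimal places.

-₹14.12

PV(remaining dividends) I = 1.89·e^(−0.0706·5/12) + 2.02·e^(−0.0706·6/12) + 2.91·e^(−0.0706·10/12) = 6.5289
Current forward F = (S − I)·e^(rT) = (114.36 − 6.5289)·e^(0.0706·14/12) = 107.8311 × 1.085854 = 117.0888
Value (long) = (F − K)·e^(−rT) = (117.0888 − 101.76) × 0.920934 = 14.1168
Short position value = −(long value) = -₹14.12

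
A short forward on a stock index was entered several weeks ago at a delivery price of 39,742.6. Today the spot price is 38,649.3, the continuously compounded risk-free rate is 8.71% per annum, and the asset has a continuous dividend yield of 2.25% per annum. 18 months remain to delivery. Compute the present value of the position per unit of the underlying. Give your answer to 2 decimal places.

-2491.53

Current fair forward for the remaining 18 months: F = S·e^((r − q)·T), (r − q) = 0.0871 − 0.0225 = 0.0646
F = 38649.3 · e^(0.0646 × 18/12) = 38649.3 × 1.10175019 = 42581.8736
Value of long forward = (F − K)·e^(−rT) = (42581.8736 − 39742.6) · e^(−0.0871·18/12)
= 2839.2736 × 0.87752485 = 2491.53
Short position value = −(long value) = -2491.53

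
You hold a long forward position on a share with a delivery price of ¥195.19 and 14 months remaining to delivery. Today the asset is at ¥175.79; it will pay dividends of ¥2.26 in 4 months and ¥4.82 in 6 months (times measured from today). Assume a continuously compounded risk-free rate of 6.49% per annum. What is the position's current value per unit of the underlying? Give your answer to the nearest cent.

PV(remaining dividends) I = 2.26·e^(−0.0649·4/12) + 4.82·e^(−0.0649·6/12) = 6.8777
Current forward F = (S − I)·e^(rT) = (175.79 − 6.8777)·e^(0.0649·14/12) = 168.9123 × 1.078657 = 182.1984
Value (long) = (F − K)·e^(−rT) = (182.1984 − 195.19) × 0.927079 = -12.0442
Value = -¥12.04

-¥12.04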